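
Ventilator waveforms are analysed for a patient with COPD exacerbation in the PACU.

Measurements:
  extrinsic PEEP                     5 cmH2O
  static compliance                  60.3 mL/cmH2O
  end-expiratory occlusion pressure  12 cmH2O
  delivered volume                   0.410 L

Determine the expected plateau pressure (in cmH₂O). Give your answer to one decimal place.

18.8

End-expiratory occlusion gives total PEEP = 12 cmH2O (intrinsic PEEP = 12 − 5 = 7). Use total PEEP for the elastic gradient.
Pplat = PEEPtotal + Vt / Cstat = 12 + 410 / 60.3 = 12 + 6.799 = 18.799 cmH2O.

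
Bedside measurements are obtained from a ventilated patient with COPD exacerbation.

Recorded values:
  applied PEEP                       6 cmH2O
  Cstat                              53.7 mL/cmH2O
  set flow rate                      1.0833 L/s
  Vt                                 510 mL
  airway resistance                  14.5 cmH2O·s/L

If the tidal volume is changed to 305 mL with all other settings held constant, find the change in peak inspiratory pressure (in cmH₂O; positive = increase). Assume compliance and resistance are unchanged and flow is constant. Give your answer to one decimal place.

-3.8

PIP = Vt/C + R·V̇ + PEEP (constant-flow equation of motion).
Only the elastic term changes: ΔPIP = ΔVt / C = (305 − 510) / 53.7 = -3.818 cmH2O.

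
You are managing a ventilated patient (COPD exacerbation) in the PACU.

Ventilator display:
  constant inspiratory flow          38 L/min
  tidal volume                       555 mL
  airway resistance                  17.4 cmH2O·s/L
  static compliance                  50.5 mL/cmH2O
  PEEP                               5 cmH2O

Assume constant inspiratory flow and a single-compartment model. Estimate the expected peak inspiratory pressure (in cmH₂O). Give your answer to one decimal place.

27.0

Flow: 38 L/min ÷ 60 = 0.6333 L/s.
Equation of motion (constant flow): PIP = Vt/C + R·V̇ + PEEP.
PIP = 555/50.5 + 17.4×0.6333 + 5 = 10.99 + 11.019 + 5 = 27.009 cmH2O.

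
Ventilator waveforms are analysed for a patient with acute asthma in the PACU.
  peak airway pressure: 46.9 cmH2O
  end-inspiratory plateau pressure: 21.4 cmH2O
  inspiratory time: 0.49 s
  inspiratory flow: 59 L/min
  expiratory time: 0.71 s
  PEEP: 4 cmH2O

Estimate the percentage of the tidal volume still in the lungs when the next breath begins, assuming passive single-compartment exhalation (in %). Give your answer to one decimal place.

37.2

Flow: 59 L/min ÷ 60 = 0.9833 L/s.
Vt = flow × Ti = 0.9833 L/s × 0.49 s × 1000 mL/L = 481.82 mL.
R = (PIP − Pplat)/V̇ = (46.9 − 21.4) / 0.9833 = 25.5/0.9833 = 25.933 cmH2O·s/L.
C = Vt/(Pplat − PEEP) = 481.82 / (21.4 − 4) = 481.82/17.4 = 27.691 mL/cmH2O.
τ = R × C = 25.933 × 0.02769 L/cmH2O = 0.7181 s.
Fraction remaining at end-expiration = e^(−Te/τ) = e^(−0.71/0.7181) = 0.3721 → 37.21%.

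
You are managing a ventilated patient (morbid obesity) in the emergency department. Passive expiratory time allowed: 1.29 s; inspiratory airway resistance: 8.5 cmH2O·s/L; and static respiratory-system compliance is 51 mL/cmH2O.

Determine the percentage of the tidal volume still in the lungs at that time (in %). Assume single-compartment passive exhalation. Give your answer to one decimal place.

5.1

τ = R × C = 8.5 × 51 mL/cmH2O = 8.5 × 0.051 L/cmH2O = 0.4335 s.
Passive exhalation: V(t)/V₀ = e^(−t/τ) = e^(−1.29/0.4335) = 0.05101.
Fraction remaining = 0.05101 → 5.101%.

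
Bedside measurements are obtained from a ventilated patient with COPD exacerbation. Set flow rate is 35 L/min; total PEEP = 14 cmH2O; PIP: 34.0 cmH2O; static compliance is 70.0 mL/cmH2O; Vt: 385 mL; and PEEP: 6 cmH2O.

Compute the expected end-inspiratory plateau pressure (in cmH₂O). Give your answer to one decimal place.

End-expiratory occlusion gives total PEEP = 14 cmH2O (intrinsic PEEP = 14 − 6 = 8). Use total PEEP for the elastic gradient.
Pplat = PEEPtotal + Vt / Cstat = 14 + 385 / 70.0 = 14 + 5.5 = 19.5 cmH2O.

19.5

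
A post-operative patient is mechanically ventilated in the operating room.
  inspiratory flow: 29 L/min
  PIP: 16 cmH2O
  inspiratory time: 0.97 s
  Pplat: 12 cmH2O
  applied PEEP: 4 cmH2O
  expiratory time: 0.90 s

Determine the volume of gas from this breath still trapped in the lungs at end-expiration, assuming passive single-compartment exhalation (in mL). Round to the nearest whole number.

73

Flow: 29 L/min ÷ 60 = 0.4833 L/s.
Vt = flow × Ti = 0.4833 L/s × 0.97 s × 1000 mL/L = 468.8 mL.
R = (PIP − Pplat)/V̇ = (16 − 12) / 0.4833 = 4.0/0.4833 = 8.276 cmH2O·s/L.
C = Vt/(Pplat − PEEP) = 468.8 / (12 − 4) = 468.8/8.0 = 58.6 mL/cmH2O.
τ = R × C = 8.276 × 0.0586 L/cmH2O = 0.485 s.
Fraction remaining = e^(−Te/τ) = e^(−0.90/0.485) = 0.1563.
Trapped volume = 468.8 × 0.1563 = 73.273 mL.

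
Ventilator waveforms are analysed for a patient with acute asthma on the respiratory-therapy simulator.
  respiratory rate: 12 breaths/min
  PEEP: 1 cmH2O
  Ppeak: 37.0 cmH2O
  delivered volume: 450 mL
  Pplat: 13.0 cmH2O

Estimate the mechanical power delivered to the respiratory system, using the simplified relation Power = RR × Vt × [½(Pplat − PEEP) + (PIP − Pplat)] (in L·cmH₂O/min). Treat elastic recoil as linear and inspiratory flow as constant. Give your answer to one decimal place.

162.0

Per-breath work = Vt × [½(Pplat−PEEP) + (PIP−Pplat)] = 0.450 × [0.5×12.0 + 24.0] = 0.450 × 30.0 = 13.5 L·cmH2O.
Power = 12 × 13.5 = 162.0 L·cmH2O/min.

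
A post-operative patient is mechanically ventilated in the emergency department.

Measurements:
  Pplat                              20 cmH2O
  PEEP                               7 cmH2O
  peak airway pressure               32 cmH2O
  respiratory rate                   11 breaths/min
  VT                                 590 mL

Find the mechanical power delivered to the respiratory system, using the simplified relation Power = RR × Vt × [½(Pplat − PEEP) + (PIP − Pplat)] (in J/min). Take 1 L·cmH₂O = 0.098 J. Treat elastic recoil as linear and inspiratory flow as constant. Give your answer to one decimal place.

Per-breath work = Vt × [½(Pplat−PEEP) + (PIP−Pplat)] = 0.590 × [0.5×13.0 + 12.0] = 0.590 × 18.5 = 10.915 L·cmH2O.
Power = 11 × 10.915 = 120.07 L·cmH2O/min.
× 0.098 J/(L·cmH2O) → 11.767 J/min.

11.8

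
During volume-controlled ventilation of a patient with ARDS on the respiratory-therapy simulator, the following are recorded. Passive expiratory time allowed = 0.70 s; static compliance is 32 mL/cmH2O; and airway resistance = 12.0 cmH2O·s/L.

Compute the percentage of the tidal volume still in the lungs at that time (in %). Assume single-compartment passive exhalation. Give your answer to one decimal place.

16.2

τ = R × C = 12.0 × 32 mL/cmH2O = 12.0 × 0.032 L/cmH2O = 0.384 s.
Passive exhalation: V(t)/V₀ = e^(−t/τ) = e^(−0.70/0.384) = 0.1616.
Fraction remaining = 0.1616 → 16.16%.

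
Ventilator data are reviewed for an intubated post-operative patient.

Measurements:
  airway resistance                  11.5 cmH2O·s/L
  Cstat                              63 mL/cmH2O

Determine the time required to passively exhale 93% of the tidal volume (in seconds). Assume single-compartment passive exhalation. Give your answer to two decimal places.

τ = R × C = 11.5 × 63 mL/cmH2O = 11.5 × 0.063 L/cmH2O = 0.7245 s.
Exhaled fraction f = 1 − e^(−t/τ) → t = −τ·ln(1 − f) = −0.7245·ln(0.07) = 1.927 s.

1.93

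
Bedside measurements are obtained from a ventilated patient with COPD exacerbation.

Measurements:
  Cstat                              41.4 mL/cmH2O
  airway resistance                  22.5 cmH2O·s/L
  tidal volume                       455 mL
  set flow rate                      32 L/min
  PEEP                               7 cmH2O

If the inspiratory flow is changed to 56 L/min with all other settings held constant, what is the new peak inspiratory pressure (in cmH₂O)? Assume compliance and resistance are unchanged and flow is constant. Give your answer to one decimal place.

39.0

Flow: 32 L/min ÷ 60 = 0.5333 L/s.
New flow: 56 L/min ÷ 60 = 0.9333 L/s.
PIP = Vt/C + R·V̇ + PEEP (constant-flow equation of motion).
Only the resistive term changes: ΔPIP = R × ΔV̇ = 22.5 × (0.9333 − 0.5333) = 22.5 × 0.4 = 9.0 cmH2O.
Original PIP = 455/41.4 + 22.5×0.5333 + 7 = 29.99 cmH2O; new PIP = 29.99 + (9.0) = 38.99 cmH2O.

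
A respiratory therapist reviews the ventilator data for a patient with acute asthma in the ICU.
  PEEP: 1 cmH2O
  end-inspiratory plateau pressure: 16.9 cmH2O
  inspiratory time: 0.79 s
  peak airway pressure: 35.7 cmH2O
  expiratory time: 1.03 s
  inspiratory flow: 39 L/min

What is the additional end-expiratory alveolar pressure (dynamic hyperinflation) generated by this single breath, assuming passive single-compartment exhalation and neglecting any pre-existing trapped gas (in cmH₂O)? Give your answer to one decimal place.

5.3

Flow: 39 L/min ÷ 60 = 0.65 L/s.
Vt = flow × Ti = 0.65 L/s × 0.79 s × 1000 mL/L = 513.5 mL.
R = (PIP − Pplat)/V̇ = (35.7 − 16.9) / 0.65 = 18.8/0.65 = 28.923 cmH2O·s/L.
C = Vt/(Pplat − PEEP) = 513.5 / (16.9 − 1) = 513.5/15.9 = 32.296 mL/cmH2O.
τ = R × C = 28.923 × 0.0323 L/cmH2O = 0.9342 s.
Fraction remaining = e^(−Te/τ) = e^(−1.03/0.9342) = 0.332; trapped volume = 513.5 × 0.332 = 170.48 mL.
Additional alveolar pressure from trapping ≈ V_trapped / C = 170.48 / 32.296 = 5.279 cmH2O.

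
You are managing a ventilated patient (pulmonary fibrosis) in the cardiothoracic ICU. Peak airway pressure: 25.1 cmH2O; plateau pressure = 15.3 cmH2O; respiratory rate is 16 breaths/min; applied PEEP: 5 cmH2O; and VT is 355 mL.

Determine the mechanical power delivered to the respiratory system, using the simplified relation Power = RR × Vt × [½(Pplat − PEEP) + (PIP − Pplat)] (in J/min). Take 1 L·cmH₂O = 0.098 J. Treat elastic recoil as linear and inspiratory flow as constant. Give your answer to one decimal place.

8.3

Per-breath work = Vt × [½(Pplat−PEEP) + (PIP−Pplat)] = 0.355 × [0.5×10.3 + 9.8] = 0.355 × 14.95 = 5.307 L·cmH2O.
Power = 16 × 5.307 = 84.912 L·cmH2O/min.
× 0.098 J/(L·cmH2O) → 8.321 J/min.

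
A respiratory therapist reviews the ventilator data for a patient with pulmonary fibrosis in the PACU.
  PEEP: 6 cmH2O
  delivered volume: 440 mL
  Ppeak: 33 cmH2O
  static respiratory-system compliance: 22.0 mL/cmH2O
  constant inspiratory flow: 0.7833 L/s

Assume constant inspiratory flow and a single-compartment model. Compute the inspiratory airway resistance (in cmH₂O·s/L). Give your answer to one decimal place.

Equation of motion (constant flow): PIP = Vt/C + R·V̇ + PEEP.
R·V̇ = PIP − Vt/C − PEEP = 33 − 440/22.0 − 6 = 33 − 20.0 − 6 = 7.0 cmH2O.
R = 7.0 / 0.7833 = 8.937 cmH2O·s/L.

8.9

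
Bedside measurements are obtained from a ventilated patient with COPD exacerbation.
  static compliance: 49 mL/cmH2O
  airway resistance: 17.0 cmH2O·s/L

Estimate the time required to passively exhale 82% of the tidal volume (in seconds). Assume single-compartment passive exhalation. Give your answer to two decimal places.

τ = R × C = 17.0 × 49 mL/cmH2O = 17.0 × 0.049 L/cmH2O = 0.833 s.
Exhaled fraction f = 1 − e^(−t/τ) → t = −τ·ln(1 − f) = −0.833·ln(0.18) = 1.428 s.

1.43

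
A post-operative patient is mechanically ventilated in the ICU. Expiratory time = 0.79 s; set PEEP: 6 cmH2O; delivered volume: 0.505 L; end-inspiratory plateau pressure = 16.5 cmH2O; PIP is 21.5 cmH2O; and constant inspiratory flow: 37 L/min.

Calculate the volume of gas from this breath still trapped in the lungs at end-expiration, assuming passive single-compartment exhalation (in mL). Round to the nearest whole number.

67

Flow: 37 L/min ÷ 60 = 0.6167 L/s.
R = (PIP − Pplat)/V̇ = (21.5 − 16.5) / 0.6167 = 5.0/0.6167 = 8.108 cmH2O·s/L.
C = Vt/(Pplat − PEEP) = 505.0 / (16.5 − 6) = 505.0/10.5 = 48.095 mL/cmH2O.
τ = R × C = 8.108 × 0.0481 L/cmH2O = 0.39 s.
Fraction remaining = e^(−Te/τ) = e^(−0.79/0.39) = 0.1319.
Trapped volume = 505.0 × 0.1319 = 66.61 mL.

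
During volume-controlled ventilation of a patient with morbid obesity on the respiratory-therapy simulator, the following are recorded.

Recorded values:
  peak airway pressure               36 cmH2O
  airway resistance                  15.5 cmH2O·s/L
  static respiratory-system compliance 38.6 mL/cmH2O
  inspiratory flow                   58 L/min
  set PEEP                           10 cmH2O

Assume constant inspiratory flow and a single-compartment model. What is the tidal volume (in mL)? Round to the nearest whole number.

Flow: 58 L/min ÷ 60 = 0.9667 L/s.
Equation of motion (constant flow): PIP = Vt/C + R·V̇ + PEEP.
Vt/C = PIP − R·V̇ − PEEP = 36 − 14.984 − 10 = 11.016 cmH2O.
Vt = C × 11.016 = 38.6 × 11.016 = 425.22 mL.

425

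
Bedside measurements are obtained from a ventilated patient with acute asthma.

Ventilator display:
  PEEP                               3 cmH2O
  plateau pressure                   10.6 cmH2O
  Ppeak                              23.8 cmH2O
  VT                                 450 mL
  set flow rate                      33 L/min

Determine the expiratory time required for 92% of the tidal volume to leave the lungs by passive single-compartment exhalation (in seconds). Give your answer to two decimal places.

3.59

Flow: 33 L/min ÷ 60 = 0.55 L/s.
R = (PIP − Pplat)/V̇ = (23.8 − 10.6) / 0.55 = 13.2/0.55 = 24.0 cmH2O·s/L.
C = Vt/(Pplat − PEEP) = 450.0 / (10.6 − 3) = 450.0/7.6 = 59.211 mL/cmH2O.
τ = R × C = 24.0 × 0.05921 L/cmH2O = 1.421 s.
t = −τ·ln(1 − 0.92) = −1.421·ln(0.08) = 3.589 s.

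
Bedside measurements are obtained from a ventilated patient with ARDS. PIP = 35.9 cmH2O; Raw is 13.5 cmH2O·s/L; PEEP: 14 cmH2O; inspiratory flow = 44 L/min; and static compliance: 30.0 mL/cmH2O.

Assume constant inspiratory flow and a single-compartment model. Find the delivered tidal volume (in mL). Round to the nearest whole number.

Flow: 44 L/min ÷ 60 = 0.7333 L/s.
Equation of motion (constant flow): PIP = Vt/C + R·V̇ + PEEP.
Vt/C = PIP − R·V̇ − PEEP = 35.9 − 9.9 − 14 = 12.0 cmH2O.
Vt = C × 12.0 = 30.0 × 12.0 = 360.0 mL.

360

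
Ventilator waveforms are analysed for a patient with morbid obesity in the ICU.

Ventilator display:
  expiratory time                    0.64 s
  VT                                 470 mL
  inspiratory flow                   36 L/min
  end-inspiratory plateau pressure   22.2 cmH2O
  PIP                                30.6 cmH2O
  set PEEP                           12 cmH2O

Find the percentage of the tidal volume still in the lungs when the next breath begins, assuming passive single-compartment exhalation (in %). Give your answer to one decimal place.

37.1

Flow: 36 L/min ÷ 60 = 0.6 L/s.
R = (PIP − Pplat)/V̇ = (30.6 − 22.2) / 0.6 = 8.4/0.6 = 14.0 cmH2O·s/L.
C = Vt/(Pplat − PEEP) = 470.0 / (22.2 − 12) = 470.0/10.2 = 46.078 mL/cmH2O.
τ = R × C = 14.0 × 0.04608 L/cmH2O = 0.6451 s.
Fraction remaining at end-expiration = e^(−Te/τ) = e^(−0.64/0.6451) = 0.3708 → 37.08%.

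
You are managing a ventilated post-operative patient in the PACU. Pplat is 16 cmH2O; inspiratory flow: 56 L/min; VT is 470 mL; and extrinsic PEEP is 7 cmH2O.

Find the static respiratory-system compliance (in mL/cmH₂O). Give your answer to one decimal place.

52.2

Cstat = Vt / (Pplat − PEEP) = 470 / (16 − 7) = 470 / 9.0 = 52.222 mL/cmH2O.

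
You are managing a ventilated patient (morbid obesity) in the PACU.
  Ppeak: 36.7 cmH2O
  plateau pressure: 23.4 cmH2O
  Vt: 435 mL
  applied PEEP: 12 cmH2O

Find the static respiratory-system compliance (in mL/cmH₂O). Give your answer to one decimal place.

38.2

Cstat = Vt / (Pplat − PEEP) = 435 / (23.4 − 12) = 435 / 11.4 = 38.158 mL/cmH2O.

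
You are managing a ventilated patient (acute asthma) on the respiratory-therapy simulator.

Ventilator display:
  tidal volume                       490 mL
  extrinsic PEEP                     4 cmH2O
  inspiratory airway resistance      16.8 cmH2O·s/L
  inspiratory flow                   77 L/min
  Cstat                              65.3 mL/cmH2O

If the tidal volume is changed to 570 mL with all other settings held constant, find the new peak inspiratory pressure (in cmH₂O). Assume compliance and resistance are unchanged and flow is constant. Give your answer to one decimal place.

34.3

Flow: 77 L/min ÷ 60 = 1.2833 L/s.
PIP = Vt/C + R·V̇ + PEEP (constant-flow equation of motion).
Only the elastic term changes: ΔPIP = ΔVt / C = (570 − 490) / 65.3 = 1.225 cmH2O.
Original PIP = 490/65.3 + 16.8×1.2833 + 4 = 33.063 cmH2O; new PIP = 33.063 + (1.225) = 34.288 cmH2O.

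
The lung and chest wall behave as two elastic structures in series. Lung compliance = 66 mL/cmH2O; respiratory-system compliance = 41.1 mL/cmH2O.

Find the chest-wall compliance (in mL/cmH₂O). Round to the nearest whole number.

109

1/Ccw = 1/Crs − 1/CL.
1/Ccw = 1/41.1 − 1/66 = 0.009179.
Ccw = 108.94 mL/cmH2O.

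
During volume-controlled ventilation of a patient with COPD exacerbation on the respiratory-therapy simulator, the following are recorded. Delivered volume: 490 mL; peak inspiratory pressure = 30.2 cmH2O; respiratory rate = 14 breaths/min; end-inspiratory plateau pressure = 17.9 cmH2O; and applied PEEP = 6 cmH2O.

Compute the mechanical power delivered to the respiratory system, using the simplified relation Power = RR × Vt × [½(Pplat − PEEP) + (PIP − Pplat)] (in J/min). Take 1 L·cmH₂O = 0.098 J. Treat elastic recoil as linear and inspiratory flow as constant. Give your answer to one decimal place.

Per-breath work = Vt × [½(Pplat−PEEP) + (PIP−Pplat)] = 0.490 × [0.5×11.9 + 12.3] = 0.490 × 18.25 = 8.943 L·cmH2O.
Power = 14 × 8.943 = 125.2 L·cmH2O/min.
× 0.098 J/(L·cmH2O) → 12.27 J/min.

12.3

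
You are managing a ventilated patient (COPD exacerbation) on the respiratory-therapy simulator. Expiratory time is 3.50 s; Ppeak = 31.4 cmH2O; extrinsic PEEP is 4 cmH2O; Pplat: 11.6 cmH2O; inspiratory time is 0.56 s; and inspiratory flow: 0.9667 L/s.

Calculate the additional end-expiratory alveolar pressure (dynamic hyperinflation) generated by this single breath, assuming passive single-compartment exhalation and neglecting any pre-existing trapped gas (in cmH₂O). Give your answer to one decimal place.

Vt = flow × Ti = 0.9667 L/s × 0.56 s × 1000 mL/L = 541.35 mL.
R = (PIP − Pplat)/V̇ = (31.4 − 11.6) / 0.9667 = 19.8/0.9667 = 20.482 cmH2O·s/L.
C = Vt/(Pplat − PEEP) = 541.35 / (11.6 − 4) = 541.35/7.6 = 71.23 mL/cmH2O.
τ = R × C = 20.482 × 0.07123 L/cmH2O = 1.459 s.
Fraction remaining = e^(−Te/τ) = e^(−3.50/1.459) = 0.09082; trapped volume = 541.35 × 0.09082 = 49.165 mL.
Additional alveolar pressure from trapping ≈ V_trapped / C = 49.165 / 71.23 = 0.6902 cmH2O.

0.7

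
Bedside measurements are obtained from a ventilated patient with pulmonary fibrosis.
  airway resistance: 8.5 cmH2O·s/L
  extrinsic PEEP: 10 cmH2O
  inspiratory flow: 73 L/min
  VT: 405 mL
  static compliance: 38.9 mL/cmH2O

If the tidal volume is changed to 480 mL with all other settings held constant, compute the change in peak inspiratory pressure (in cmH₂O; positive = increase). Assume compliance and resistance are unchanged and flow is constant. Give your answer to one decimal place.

PIP = Vt/C + R·V̇ + PEEP (constant-flow equation of motion).
Only the elastic term changes: ΔPIP = ΔVt / C = (480 − 405) / 38.9 = 1.928 cmH2O.

1.9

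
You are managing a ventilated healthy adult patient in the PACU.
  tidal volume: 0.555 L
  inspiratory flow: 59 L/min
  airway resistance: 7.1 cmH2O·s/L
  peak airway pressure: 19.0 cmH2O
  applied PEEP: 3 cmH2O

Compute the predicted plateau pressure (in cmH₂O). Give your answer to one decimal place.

12.0

Flow: 59 L/min ÷ 60 = 0.9833 L/s.
Pplat = PIP − Raw × flow = 19.0 − 7.1 × 0.9833 = 19.0 − 6.981 = 12.019 cmH2O.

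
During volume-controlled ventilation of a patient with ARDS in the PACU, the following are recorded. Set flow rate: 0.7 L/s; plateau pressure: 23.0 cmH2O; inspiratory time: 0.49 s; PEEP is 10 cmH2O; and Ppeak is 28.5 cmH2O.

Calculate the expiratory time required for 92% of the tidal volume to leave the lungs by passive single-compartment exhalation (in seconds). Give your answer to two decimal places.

0.52

Vt = flow × Ti = 0.7 L/s × 0.49 s × 1000 mL/L = 343.0 mL.
R = (PIP − Pplat)/V̇ = (28.5 − 23.0) / 0.7 = 5.5/0.7 = 7.857 cmH2O·s/L.
C = Vt/(Pplat − PEEP) = 343.0 / (23.0 − 10) = 343.0/13.0 = 26.385 mL/cmH2O.
τ = R × C = 7.857 × 0.02639 L/cmH2O = 0.2073 s.
t = −τ·ln(1 − 0.92) = −0.2073·ln(0.08) = 0.5236 s.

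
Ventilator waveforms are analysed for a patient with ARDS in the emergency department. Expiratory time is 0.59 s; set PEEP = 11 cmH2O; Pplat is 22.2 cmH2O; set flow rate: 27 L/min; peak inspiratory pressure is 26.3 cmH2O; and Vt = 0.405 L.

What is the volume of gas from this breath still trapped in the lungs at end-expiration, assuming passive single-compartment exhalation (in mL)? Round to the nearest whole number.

68

Flow: 27 L/min ÷ 60 = 0.45 L/s.
R = (PIP − Pplat)/V̇ = (26.3 − 22.2) / 0.45 = 4.1/0.45 = 9.111 cmH2O·s/L.
C = Vt/(Pplat − PEEP) = 405.0 / (22.2 − 11) = 405.0/11.2 = 36.161 mL/cmH2O.
τ = R × C = 9.111 × 0.03616 L/cmH2O = 0.3295 s.
Fraction remaining = e^(−Te/τ) = e^(−0.59/0.3295) = 0.1669.
Trapped volume = 405.0 × 0.1669 = 67.595 mL.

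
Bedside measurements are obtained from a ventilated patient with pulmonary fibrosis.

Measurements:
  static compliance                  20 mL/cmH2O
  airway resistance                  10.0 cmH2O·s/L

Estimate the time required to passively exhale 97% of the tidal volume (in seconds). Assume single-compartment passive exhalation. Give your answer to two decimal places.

0.70

τ = R × C = 10.0 × 20 mL/cmH2O = 10.0 × 0.020 L/cmH2O = 0.2 s.
Exhaled fraction f = 1 − e^(−t/τ) → t = −τ·ln(1 − f) = −0.2·ln(0.03) = 0.7013 s.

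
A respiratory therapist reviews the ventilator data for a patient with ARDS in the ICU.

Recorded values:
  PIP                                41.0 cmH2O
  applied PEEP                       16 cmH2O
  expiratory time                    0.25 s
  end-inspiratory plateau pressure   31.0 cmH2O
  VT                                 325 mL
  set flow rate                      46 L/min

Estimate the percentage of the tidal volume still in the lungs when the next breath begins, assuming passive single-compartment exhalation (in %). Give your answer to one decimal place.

41.3

Flow: 46 L/min ÷ 60 = 0.7667 L/s.
R = (PIP − Pplat)/V̇ = (41.0 − 31.0) / 0.7667 = 10.0/0.7667 = 13.043 cmH2O·s/L.
C = Vt/(Pplat − PEEP) = 325.0 / (31.0 − 16) = 325.0/15.0 = 21.667 mL/cmH2O.
τ = R × C = 13.043 × 0.02167 L/cmH2O = 0.2826 s.
Fraction remaining at end-expiration = e^(−Te/τ) = e^(−0.25/0.2826) = 0.4129 → 41.29%.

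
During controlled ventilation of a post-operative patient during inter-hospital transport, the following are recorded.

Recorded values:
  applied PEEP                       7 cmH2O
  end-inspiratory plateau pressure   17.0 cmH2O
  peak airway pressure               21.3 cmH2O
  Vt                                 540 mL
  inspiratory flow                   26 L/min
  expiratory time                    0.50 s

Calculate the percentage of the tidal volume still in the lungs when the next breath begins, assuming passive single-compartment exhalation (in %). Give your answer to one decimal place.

39.3

Flow: 26 L/min ÷ 60 = 0.4333 L/s.
R = (PIP − Pplat)/V̇ = (21.3 − 17.0) / 0.4333 = 4.3/0.4333 = 9.924 cmH2O·s/L.
C = Vt/(Pplat − PEEP) = 540.0 / (17.0 − 7) = 540.0/10.0 = 54.0 mL/cmH2O.
τ = R × C = 9.924 × 0.054 L/cmH2O = 0.5359 s.
Fraction remaining at end-expiration = e^(−Te/τ) = e^(−0.50/0.5359) = 0.3934 → 39.34%.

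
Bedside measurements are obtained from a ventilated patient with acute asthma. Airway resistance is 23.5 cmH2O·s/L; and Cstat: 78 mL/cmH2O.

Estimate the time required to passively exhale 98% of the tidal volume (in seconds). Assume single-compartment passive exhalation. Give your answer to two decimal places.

τ = R × C = 23.5 × 78 mL/cmH2O = 23.5 × 0.078 L/cmH2O = 1.833 s.
Exhaled fraction f = 1 − e^(−t/τ) → t = −τ·ln(1 − f) = −1.833·ln(0.02) = 7.171 s.

7.17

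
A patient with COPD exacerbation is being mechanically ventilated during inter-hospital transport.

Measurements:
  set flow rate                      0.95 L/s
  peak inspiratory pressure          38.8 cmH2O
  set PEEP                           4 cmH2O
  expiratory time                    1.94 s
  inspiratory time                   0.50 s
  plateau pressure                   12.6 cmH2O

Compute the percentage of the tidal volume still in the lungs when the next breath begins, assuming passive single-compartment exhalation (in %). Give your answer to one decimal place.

Vt = flow × Ti = 0.95 L/s × 0.50 s × 1000 mL/L = 475.0 mL.
R = (PIP − Pplat)/V̇ = (38.8 − 12.6) / 0.95 = 26.2/0.95 = 27.579 cmH2O·s/L.
C = Vt/(Pplat − PEEP) = 475.0 / (12.6 − 4) = 475.0/8.6 = 55.233 mL/cmH2O.
τ = R × C = 27.579 × 0.05523 L/cmH2O = 1.523 s.
Fraction remaining at end-expiration = e^(−Te/τ) = e^(−1.94/1.523) = 0.2798 → 27.98%.

28.0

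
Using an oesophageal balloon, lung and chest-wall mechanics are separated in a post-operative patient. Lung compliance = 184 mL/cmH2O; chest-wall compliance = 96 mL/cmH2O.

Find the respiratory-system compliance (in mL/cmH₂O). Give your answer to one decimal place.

63.1

Lung and chest wall are elastances in series: 1/Crs = 1/CL + 1/Ccw.
1/Crs = 1/184 + 1/96 = 0.01585.
Crs = 63.091 mL/cmH2O.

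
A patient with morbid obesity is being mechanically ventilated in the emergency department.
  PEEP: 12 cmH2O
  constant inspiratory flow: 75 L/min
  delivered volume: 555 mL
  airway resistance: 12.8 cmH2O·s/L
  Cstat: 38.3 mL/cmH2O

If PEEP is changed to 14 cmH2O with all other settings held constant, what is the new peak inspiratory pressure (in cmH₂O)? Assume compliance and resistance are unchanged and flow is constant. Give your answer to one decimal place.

Flow: 75 L/min ÷ 60 = 1.25 L/s.
PIP = Vt/C + R·V̇ + PEEP (constant-flow equation of motion).
Only the baseline term changes: ΔPIP = ΔPEEP = 14 − 12 = 2.0 cmH2O.
Original PIP = 555/38.3 + 12.8×1.25 + 12 = 42.491 cmH2O; new PIP = 42.491 + (2.0) = 44.491 cmH2O.

44.5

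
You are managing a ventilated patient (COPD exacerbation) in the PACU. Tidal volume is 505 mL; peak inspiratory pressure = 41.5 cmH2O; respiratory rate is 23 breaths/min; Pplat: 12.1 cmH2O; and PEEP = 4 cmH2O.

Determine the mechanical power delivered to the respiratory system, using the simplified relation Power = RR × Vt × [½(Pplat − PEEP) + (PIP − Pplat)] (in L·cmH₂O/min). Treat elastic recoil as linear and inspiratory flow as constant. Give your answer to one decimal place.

388.5

Per-breath work = Vt × [½(Pplat−PEEP) + (PIP−Pplat)] = 0.505 × [0.5×8.1 + 29.4] = 0.505 × 33.45 = 16.892 L·cmH2O.
Power = 23 × 16.892 = 388.52 L·cmH2O/min.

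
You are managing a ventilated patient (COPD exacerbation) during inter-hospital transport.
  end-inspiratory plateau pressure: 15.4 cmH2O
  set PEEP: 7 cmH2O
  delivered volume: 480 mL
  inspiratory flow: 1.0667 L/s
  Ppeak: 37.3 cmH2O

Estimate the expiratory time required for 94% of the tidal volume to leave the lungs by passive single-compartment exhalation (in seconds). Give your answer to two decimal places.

R = (PIP − Pplat)/V̇ = (37.3 − 15.4) / 1.0667 = 21.9/1.0667 = 20.531 cmH2O·s/L.
C = Vt/(Pplat − PEEP) = 480.0 / (15.4 − 7) = 480.0/8.4 = 57.143 mL/cmH2O.
τ = R × C = 20.531 × 0.05714 L/cmH2O = 1.173 s.
t = −τ·ln(1 − 0.94) = −1.173·ln(0.06) = 3.3 s.

3.30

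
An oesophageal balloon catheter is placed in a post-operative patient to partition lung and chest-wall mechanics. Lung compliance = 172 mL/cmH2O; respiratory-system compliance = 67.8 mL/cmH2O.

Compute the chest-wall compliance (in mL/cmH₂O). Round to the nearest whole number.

112

1/Ccw = 1/Crs − 1/CL.
1/Ccw = 1/67.8 − 1/172 = 0.008935.
Ccw = 111.92 mL/cmH2O.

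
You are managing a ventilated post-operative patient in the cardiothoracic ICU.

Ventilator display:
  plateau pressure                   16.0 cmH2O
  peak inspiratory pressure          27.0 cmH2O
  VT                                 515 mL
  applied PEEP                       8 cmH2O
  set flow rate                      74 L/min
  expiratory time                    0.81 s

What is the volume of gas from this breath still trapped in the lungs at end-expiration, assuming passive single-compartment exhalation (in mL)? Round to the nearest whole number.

Flow: 74 L/min ÷ 60 = 1.2333 L/s.
R = (PIP − Pplat)/V̇ = (27.0 − 16.0) / 1.2333 = 11.0/1.2333 = 8.919 cmH2O·s/L.
C = Vt/(Pplat − PEEP) = 515.0 / (16.0 − 8) = 515.0/8.0 = 64.375 mL/cmH2O.
τ = R × C = 8.919 × 0.06438 L/cmH2O = 0.5742 s.
Fraction remaining = e^(−Te/τ) = e^(−0.81/0.5742) = 0.244.
Trapped volume = 515.0 × 0.244 = 125.66 mL.

126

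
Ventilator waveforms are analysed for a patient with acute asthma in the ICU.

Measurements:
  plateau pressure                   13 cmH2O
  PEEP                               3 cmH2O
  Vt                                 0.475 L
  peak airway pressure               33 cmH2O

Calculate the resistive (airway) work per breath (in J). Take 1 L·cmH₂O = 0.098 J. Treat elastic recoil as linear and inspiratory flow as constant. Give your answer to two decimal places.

With constant inspiratory flow the resistive pressure is constant at PIP − Pplat = 33 − 13 = 20.0 cmH2O, so resistive work = 20.0 × 0.475 = 9.5 L·cmH2O.
× 0.098 J/(L·cmH2O) → 0.931 J.

0.93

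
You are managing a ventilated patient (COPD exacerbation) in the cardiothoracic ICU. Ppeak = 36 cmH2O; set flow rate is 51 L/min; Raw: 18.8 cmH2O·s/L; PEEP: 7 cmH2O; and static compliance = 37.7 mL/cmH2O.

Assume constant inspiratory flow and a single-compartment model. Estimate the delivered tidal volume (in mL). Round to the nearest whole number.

491

Flow: 51 L/min ÷ 60 = 0.85 L/s.
Equation of motion (constant flow): PIP = Vt/C + R·V̇ + PEEP.
Vt/C = PIP − R·V̇ − PEEP = 36 − 15.98 − 7 = 13.02 cmH2O.
Vt = C × 13.02 = 37.7 × 13.02 = 490.85 mL.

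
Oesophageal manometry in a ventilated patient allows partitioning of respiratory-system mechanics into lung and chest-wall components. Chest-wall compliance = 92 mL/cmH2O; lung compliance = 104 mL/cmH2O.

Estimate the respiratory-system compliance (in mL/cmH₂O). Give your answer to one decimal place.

48.8

Lung and chest wall are elastances in series: 1/Crs = 1/CL + 1/Ccw.
1/Crs = 1/104 + 1/92 = 0.02048.
Crs = 48.828 mL/cmH2O.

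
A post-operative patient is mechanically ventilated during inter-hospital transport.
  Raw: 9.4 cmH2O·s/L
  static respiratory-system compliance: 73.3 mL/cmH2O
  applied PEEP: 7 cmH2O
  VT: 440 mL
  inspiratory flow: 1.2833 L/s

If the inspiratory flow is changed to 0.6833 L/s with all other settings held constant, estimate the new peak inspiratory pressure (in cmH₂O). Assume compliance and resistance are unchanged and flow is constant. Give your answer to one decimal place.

19.4

PIP = Vt/C + R·V̇ + PEEP (constant-flow equation of motion).
Only the resistive term changes: ΔPIP = R × ΔV̇ = 9.4 × (0.6833 − 1.2833) = 9.4 × -0.6 = -5.64 cmH2O.
Original PIP = 440/73.3 + 9.4×1.2833 + 7 = 25.066 cmH2O; new PIP = 25.066 + (-5.64) = 19.426 cmH2O.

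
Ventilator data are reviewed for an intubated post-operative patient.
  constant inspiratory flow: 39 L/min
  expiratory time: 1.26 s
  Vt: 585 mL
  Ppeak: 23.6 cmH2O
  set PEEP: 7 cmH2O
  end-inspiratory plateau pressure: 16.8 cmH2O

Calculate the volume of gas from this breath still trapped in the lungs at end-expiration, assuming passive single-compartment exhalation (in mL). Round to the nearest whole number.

78

Flow: 39 L/min ÷ 60 = 0.65 L/s.
R = (PIP − Pplat)/V̇ = (23.6 − 16.8) / 0.65 = 6.8/0.65 = 10.462 cmH2O·s/L.
C = Vt/(Pplat − PEEP) = 585.0 / (16.8 − 7) = 585.0/9.8 = 59.694 mL/cmH2O.
τ = R × C = 10.462 × 0.05969 L/cmH2O = 0.6245 s.
Fraction remaining = e^(−Te/τ) = e^(−1.26/0.6245) = 0.133.
Trapped volume = 585.0 × 0.133 = 77.805 mL.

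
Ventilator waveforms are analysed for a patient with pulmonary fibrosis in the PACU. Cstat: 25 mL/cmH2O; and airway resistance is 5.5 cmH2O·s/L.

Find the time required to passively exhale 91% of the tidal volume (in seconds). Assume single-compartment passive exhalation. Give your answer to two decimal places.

τ = R × C = 5.5 × 25 mL/cmH2O = 5.5 × 0.025 L/cmH2O = 0.1375 s.
Exhaled fraction f = 1 − e^(−t/τ) → t = −τ·ln(1 − f) = −0.1375·ln(0.09) = 0.3311 s.

0.33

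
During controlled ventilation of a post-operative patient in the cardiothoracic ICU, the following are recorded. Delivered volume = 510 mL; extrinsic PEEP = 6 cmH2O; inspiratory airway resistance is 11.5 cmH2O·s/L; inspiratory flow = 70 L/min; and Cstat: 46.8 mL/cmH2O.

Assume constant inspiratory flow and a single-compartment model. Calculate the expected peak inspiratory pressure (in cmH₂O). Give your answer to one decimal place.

30.3

Flow: 70 L/min ÷ 60 = 1.1667 L/s.
Equation of motion (constant flow): PIP = Vt/C + R·V̇ + PEEP.
PIP = 510/46.8 + 11.5×1.1667 + 6 = 10.897 + 13.417 + 6 = 30.314 cmH2O.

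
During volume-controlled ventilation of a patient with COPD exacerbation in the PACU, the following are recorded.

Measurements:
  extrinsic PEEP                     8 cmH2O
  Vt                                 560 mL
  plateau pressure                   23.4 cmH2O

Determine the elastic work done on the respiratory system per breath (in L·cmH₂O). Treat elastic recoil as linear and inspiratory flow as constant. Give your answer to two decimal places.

4.31

Elastic work ≈ ½ × (Pplat − PEEP) × Vt = 0.5 × (23.4 − 8) × 0.560 L = 0.5 × 15.4 × 0.560 = 4.312 L·cmH2O.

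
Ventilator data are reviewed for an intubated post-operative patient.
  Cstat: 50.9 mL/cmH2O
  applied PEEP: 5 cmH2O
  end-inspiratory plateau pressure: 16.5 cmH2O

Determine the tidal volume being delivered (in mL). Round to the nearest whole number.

585

Vt = Cstat × (Pplat − PEEP) = 50.9 × (16.5 − 5) = 50.9 × 11.5 = 585.35 mL.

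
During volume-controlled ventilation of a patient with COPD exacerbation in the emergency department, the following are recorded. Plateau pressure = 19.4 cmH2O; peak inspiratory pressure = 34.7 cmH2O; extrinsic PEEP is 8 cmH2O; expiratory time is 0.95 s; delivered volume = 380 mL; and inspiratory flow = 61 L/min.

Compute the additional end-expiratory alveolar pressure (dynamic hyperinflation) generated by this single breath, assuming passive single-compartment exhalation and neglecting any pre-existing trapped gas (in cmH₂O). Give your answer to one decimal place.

Flow: 61 L/min ÷ 60 = 1.0167 L/s.
R = (PIP − Pplat)/V̇ = (34.7 − 19.4) / 1.0167 = 15.3/1.0167 = 15.049 cmH2O·s/L.
C = Vt/(Pplat − PEEP) = 380.0 / (19.4 − 8) = 380.0/11.4 = 33.333 mL/cmH2O.
τ = R × C = 15.049 × 0.03333 L/cmH2O = 0.5016 s.
Fraction remaining = e^(−Te/τ) = e^(−0.95/0.5016) = 0.1505; trapped volume = 380.0 × 0.1505 = 57.19 mL.
Additional alveolar pressure from trapping ≈ V_trapped / C = 57.19 / 33.333 = 1.716 cmH2O.

1.7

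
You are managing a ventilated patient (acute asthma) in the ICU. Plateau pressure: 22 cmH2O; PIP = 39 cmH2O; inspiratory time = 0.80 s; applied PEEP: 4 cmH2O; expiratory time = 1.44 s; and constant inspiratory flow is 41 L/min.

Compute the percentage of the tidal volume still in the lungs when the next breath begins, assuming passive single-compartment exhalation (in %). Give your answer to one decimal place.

14.9

Flow: 41 L/min ÷ 60 = 0.6833 L/s.
Vt = flow × Ti = 0.6833 L/s × 0.80 s × 1000 mL/L = 546.64 mL.
R = (PIP − Pplat)/V̇ = (39 − 22) / 0.6833 = 17.0/0.6833 = 24.879 cmH2O·s/L.
C = Vt/(Pplat − PEEP) = 546.64 / (22 − 4) = 546.64/18.0 = 30.369 mL/cmH2O.
τ = R × C = 24.879 × 0.03037 L/cmH2O = 0.7556 s.
Fraction remaining at end-expiration = e^(−Te/τ) = e^(−1.44/0.7556) = 0.1487 → 14.87%.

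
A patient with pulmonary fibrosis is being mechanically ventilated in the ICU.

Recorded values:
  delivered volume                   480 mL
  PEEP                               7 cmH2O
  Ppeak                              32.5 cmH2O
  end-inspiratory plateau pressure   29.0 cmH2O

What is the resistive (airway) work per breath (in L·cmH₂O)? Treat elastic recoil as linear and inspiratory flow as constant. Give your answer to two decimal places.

With constant inspiratory flow the resistive pressure is constant at PIP − Pplat = 32.5 − 29.0 = 3.5 cmH2O, so resistive work = 3.5 × 0.480 = 1.68 L·cmH2O.

1.68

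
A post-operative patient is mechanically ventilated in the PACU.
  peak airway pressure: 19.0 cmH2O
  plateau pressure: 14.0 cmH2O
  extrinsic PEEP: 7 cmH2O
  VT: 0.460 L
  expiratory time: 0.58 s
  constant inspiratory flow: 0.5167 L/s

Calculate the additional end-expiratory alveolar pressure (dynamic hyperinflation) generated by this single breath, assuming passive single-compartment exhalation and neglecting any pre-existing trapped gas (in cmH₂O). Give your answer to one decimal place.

R = (PIP − Pplat)/V̇ = (19.0 − 14.0) / 0.5167 = 5.0/0.5167 = 9.677 cmH2O·s/L.
C = Vt/(Pplat − PEEP) = 460.0 / (14.0 − 7) = 460.0/7.0 = 65.714 mL/cmH2O.
τ = R × C = 9.677 × 0.06571 L/cmH2O = 0.6359 s.
Fraction remaining = e^(−Te/τ) = e^(−0.58/0.6359) = 0.4017; trapped volume = 460.0 × 0.4017 = 184.78 mL.
Additional alveolar pressure from trapping ≈ V_trapped / C = 184.78 / 65.714 = 2.812 cmH2O.

2.8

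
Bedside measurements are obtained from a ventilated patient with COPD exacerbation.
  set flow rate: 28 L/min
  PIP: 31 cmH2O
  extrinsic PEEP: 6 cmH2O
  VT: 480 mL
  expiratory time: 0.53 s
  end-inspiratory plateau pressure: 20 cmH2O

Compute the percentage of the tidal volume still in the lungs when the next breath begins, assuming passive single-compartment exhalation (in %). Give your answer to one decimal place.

Flow: 28 L/min ÷ 60 = 0.4667 L/s.
R = (PIP − Pplat)/V̇ = (31 − 20) / 0.4667 = 11.0/0.4667 = 23.57 cmH2O·s/L.
C = Vt/(Pplat − PEEP) = 480.0 / (20 − 6) = 480.0/14.0 = 34.286 mL/cmH2O.
τ = R × C = 23.57 × 0.03429 L/cmH2O = 0.8082 s.
Fraction remaining at end-expiration = e^(−Te/τ) = e^(−0.53/0.8082) = 0.519 → 51.9%.

51.9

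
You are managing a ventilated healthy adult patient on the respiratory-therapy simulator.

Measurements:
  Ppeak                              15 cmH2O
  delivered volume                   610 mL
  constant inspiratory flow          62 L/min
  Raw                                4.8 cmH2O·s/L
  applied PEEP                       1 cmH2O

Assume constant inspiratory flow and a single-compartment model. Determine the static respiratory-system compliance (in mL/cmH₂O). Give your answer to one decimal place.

Flow: 62 L/min ÷ 60 = 1.0333 L/s.
Equation of motion (constant flow): PIP = Vt/C + R·V̇ + PEEP.
Vt/C = PIP − R·V̇ − PEEP = 15 − 4.8×1.0333 − 1 = 15 − 4.96 − 1 = 9.04 cmH2O.
C = Vt / 9.04 = 610 / 9.04 = 67.478 mL/cmH2O.

67.5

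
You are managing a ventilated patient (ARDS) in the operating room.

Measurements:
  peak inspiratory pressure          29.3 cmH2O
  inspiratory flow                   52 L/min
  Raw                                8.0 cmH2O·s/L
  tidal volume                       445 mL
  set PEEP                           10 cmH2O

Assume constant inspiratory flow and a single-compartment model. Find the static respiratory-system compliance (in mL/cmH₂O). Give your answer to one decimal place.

Flow: 52 L/min ÷ 60 = 0.8667 L/s.
Equation of motion (constant flow): PIP = Vt/C + R·V̇ + PEEP.
Vt/C = PIP − R·V̇ − PEEP = 29.3 − 8.0×0.8667 − 10 = 29.3 − 6.934 − 10 = 12.366 cmH2O.
C = Vt / 12.366 = 445 / 12.366 = 35.986 mL/cmH2O.

36.0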